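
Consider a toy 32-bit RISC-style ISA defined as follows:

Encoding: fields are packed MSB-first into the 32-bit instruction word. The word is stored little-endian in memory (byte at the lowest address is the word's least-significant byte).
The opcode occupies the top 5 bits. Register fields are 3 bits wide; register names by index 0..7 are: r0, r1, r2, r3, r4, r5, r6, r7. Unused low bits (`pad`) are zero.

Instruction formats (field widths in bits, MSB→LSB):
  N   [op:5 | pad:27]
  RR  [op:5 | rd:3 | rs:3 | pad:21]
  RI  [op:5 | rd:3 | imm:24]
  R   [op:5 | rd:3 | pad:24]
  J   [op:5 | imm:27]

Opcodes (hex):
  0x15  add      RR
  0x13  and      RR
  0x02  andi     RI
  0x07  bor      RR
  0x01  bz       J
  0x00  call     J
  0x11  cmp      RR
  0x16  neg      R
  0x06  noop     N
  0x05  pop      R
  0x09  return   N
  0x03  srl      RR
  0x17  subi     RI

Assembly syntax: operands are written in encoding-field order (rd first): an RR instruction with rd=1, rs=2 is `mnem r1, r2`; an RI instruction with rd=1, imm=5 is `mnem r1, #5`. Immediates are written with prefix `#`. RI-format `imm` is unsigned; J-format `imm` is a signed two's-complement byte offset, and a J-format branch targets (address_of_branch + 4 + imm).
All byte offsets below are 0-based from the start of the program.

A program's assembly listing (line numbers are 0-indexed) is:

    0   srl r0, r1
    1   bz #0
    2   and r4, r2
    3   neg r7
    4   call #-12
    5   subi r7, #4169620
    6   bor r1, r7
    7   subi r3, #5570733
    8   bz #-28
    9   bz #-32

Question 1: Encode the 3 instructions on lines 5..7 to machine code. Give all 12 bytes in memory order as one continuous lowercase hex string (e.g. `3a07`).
L5: subi op=0x17:5|rd=7:3|imm=4169620:24 ⇒ 0xbf3f9f94 ⇒ little 94 9f 3f bf
L6: bor op=0x7:5|rd=1:3|rs=7:3|pad=0:21 ⇒ 0x39e00000 ⇒ little 00 00 e0 39
L7: subi op=0x17:5|rd=3:3|imm=5570733:24 ⇒ 0xbb5500ad ⇒ little ad 00 55 bb

949f3fbf0000e039ad0055bb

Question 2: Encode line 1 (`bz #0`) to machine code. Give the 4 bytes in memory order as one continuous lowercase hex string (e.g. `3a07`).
00000008

line 1 (bz): pack op=0x1:5|imm=0:27 = 0x08000000; little→ 00 00 00 08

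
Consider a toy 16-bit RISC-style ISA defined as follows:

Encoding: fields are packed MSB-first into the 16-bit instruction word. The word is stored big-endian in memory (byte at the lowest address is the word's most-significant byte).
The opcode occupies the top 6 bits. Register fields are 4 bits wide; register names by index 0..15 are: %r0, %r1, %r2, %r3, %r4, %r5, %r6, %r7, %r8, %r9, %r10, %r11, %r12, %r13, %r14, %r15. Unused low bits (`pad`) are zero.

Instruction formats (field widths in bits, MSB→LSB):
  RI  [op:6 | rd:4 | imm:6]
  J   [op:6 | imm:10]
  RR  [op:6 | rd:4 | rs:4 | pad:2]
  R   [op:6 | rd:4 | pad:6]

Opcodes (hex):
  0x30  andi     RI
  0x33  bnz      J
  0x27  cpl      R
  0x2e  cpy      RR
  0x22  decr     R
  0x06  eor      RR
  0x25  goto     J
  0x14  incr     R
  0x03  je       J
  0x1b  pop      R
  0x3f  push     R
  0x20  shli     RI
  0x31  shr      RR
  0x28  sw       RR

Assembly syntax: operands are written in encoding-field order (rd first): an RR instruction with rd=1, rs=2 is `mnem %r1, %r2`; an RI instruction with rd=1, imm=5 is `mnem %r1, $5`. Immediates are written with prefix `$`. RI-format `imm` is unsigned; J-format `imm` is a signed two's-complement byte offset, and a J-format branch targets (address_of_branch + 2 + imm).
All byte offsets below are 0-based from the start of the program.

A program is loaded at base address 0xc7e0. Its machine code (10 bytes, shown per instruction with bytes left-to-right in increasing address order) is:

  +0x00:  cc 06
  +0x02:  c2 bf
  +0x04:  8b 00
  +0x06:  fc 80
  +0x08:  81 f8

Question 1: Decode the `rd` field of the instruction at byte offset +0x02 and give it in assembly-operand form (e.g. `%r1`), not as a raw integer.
%r10

off 0x02: read c2 bf as big → 0xc2bf
  top 6b → 0x30 → andi [RI]
  [9:6] rd=10 = %r10
  [5:0] imm=63 = $63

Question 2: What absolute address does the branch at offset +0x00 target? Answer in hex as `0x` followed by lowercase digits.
+0x00: cc 06 ⇒ word 0xcc06 (big)
  opcode bits[15:10]=0x33: bnz/J
  [9:0] imm=6 = $6
  target = base 0xc7e0 + off 0x00 + 2 + imm 6 = 0xc7e8

0xc7e8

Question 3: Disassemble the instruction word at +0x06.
push %r2

off 0x06: read fc 80 as big → 0xfc80
  top 6b → 0x3f → push [R]
  rd@[9:6]=0x2 ⇒ %r2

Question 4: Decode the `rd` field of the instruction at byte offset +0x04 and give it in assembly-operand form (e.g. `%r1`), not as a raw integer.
[04] 8b 00 → 0x8b00
  top 6b → 0x22 → decr [R]
  [9:6] rd=12 = %r12

%r12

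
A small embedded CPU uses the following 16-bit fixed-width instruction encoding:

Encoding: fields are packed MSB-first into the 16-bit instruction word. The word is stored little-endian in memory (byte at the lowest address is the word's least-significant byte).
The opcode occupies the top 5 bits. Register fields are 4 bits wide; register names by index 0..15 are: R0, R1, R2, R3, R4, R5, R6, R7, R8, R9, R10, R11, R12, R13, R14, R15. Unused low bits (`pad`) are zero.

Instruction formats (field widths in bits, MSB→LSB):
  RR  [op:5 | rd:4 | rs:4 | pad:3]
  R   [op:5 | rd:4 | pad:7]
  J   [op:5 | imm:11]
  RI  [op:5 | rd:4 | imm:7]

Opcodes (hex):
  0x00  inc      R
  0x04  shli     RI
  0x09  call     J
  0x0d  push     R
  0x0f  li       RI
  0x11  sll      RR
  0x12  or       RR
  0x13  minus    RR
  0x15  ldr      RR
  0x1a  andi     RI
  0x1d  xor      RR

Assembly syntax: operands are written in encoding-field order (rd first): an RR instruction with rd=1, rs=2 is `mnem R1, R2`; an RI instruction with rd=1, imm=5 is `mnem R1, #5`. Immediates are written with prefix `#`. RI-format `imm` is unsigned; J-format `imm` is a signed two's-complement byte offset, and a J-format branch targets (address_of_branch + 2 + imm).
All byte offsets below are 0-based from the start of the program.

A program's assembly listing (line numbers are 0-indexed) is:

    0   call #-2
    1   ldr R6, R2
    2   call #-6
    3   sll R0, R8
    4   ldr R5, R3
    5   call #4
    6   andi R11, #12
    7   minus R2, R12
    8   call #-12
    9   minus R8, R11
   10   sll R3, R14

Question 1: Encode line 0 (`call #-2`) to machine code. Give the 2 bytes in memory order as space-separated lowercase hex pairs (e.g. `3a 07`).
line 0 (call): pack op=0x9:5|imm=-2:11 = 0x4ffe; little→ fe 4f

fe 4f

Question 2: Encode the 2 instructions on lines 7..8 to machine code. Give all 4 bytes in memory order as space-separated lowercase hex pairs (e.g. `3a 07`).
7. minus fields op=0x13:5|rd=2:4|rs=12:4|pad=0:3 → word 9960h → 60 99
8. call fields op=0x9:5|imm=-12:11 → word 4ff4h → f4 4f

60 99 f4 4f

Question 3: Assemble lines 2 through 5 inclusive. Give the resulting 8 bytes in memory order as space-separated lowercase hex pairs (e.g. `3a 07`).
fa 4f 40 88 98 aa 04 48

line 2 (call): pack op=0x9:5|imm=-6:11 = 0x4ffa; little→ fa 4f
line 3 (sll): pack op=0x11:5|rd=0:4|rs=8:4|pad=0:3 = 0x8840; little→ 40 88
line 4 (ldr): pack op=0x15:5|rd=5:4|rs=3:4|pad=0:3 = 0xaa98; little→ 98 aa
line 5 (call): pack op=0x9:5|imm=4:11 = 0x4804; little→ 04 48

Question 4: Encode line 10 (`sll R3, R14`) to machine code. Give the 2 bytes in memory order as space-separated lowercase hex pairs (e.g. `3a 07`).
f0 89

L10: sll op=0x11:5|rd=3:4|rs=14:4|pad=0:3 ⇒ 0x89f0 ⇒ little f0 89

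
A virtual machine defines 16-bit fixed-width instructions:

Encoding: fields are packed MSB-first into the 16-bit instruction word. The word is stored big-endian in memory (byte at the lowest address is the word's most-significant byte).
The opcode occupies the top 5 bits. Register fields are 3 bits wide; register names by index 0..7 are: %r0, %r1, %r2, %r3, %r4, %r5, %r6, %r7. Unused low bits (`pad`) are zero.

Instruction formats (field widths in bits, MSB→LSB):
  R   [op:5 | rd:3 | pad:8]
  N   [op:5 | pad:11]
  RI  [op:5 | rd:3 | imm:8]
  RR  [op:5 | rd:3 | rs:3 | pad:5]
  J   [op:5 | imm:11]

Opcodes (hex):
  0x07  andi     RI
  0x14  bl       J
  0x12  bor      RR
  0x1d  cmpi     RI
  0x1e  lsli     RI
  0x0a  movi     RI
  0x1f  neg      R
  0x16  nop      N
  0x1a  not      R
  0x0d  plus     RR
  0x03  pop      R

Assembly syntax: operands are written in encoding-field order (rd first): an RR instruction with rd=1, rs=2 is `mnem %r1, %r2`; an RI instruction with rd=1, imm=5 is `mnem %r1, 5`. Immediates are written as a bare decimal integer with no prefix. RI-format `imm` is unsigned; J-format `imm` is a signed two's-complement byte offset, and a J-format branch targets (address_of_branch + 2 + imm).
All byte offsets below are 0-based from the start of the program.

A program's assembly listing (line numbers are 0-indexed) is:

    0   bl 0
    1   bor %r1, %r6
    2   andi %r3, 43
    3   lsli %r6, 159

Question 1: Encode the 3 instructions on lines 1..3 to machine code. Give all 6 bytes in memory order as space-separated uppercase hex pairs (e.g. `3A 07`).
1. bor fields op=0x12:5|rd=1:3|rs=6:3|pad=0:5 → word 91c0h → 91 c0
2. andi fields op=0x7:5|rd=3:3|imm=43:8 → word 3b2bh → 3b 2b
3. lsli fields op=0x1e:5|rd=6:3|imm=159:8 → word f69fh → f6 9f

91 C0 3B 2B F6 9F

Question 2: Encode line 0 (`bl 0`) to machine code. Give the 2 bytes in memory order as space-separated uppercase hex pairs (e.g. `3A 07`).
A0 00

L0: bl op=0x14:5|imm=0:11 ⇒ 0xa000 ⇒ big a0 00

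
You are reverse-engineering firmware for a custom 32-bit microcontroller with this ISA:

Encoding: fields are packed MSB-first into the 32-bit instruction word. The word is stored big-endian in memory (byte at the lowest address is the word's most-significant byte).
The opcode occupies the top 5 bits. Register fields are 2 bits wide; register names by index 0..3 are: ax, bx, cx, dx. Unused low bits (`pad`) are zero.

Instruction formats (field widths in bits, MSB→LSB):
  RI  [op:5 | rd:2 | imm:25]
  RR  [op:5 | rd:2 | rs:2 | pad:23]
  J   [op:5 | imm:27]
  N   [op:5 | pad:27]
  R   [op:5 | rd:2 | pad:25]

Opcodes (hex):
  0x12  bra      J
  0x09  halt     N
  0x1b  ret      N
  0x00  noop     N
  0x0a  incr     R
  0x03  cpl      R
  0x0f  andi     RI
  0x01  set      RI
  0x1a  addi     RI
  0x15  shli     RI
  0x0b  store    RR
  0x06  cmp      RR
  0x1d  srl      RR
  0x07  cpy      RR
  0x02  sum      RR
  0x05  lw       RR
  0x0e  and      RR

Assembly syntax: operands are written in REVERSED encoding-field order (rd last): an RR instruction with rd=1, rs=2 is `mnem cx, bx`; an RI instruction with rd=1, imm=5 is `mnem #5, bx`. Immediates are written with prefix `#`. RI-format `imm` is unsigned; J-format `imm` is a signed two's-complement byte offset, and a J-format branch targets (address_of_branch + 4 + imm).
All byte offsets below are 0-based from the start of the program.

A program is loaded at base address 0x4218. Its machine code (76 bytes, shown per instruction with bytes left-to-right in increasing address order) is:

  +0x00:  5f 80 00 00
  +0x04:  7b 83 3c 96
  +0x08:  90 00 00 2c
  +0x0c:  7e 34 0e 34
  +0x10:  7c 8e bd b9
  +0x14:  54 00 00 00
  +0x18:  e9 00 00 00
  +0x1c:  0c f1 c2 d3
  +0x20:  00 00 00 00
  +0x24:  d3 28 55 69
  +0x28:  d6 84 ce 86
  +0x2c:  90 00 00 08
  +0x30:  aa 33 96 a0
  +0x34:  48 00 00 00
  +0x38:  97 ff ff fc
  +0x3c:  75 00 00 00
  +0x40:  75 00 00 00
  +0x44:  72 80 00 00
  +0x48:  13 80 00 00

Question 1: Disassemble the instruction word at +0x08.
off 0x08: read 90 00 00 2c as big → 0x9000002c
  top 5b → 0x12 → bra [J]
  [26:0] imm=44 = #44

bra #44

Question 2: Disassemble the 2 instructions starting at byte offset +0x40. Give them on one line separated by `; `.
and cx, cx; and bx, bx

@+40  big-endian(75 00 00 00) = 0x75000000
  opcode bits[31:27]=0xe: and/RR
  rd: (w>>25)&0x3=0x2 → cx
  rs: (w>>23)&0x3=0x2 → cx
@+44  big-endian(72 80 00 00) = 0x72800000
  opcode bits[31:27]=0xe: and/RR
  rd: (w>>25)&0x3=0x1 → bx
  rs: (w>>23)&0x3=0x1 → bx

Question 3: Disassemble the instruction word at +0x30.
@+30  big-endian(aa 33 96 a0) = 0xaa3396a0
  opcode bits[31:27]=0x15: shli/RI
  rd: (w>>25)&0x3=0x1 → bx
  imm: (w>>0)&0x1ffffff=0x3396a0 → #3380896

shli #3380896, bx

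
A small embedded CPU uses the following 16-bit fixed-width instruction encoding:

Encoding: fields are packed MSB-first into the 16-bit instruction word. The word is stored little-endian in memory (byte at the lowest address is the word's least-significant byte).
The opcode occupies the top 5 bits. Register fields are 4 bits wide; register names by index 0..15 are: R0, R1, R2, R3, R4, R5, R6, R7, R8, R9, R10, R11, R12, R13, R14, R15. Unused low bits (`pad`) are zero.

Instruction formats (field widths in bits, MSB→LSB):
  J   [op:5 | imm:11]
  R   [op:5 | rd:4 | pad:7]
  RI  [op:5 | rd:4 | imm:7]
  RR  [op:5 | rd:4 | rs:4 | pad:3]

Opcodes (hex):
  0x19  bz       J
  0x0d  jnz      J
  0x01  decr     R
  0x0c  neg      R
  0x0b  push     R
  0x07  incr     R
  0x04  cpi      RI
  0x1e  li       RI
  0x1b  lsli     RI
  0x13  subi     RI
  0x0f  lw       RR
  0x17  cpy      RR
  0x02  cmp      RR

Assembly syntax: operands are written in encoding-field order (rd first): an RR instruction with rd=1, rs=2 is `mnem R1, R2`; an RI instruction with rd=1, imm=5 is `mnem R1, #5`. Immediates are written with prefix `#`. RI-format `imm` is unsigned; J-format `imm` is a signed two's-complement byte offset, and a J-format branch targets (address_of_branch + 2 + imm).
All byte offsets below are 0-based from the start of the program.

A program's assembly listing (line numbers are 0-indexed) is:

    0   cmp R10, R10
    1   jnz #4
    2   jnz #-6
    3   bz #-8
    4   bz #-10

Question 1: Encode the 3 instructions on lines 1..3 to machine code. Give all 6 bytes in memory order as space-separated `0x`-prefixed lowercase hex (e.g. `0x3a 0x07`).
0x04 0x68 0xfa 0x6f 0xf8 0xcf

1. jnz fields op=0xd:5|imm=4:11 → word 6804h → 04 68
2. jnz fields op=0xd:5|imm=-6:11 → word 6ffah → fa 6f
3. bz fields op=0x19:5|imm=-8:11 → word cff8h → f8 cf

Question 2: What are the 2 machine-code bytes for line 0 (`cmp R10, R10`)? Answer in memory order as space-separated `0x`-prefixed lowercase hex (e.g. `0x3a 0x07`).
L0: cmp op=0x2:5|rd=10:4|rs=10:4|pad=0:3 ⇒ 0x1550 ⇒ little 50 15

0x50 0x15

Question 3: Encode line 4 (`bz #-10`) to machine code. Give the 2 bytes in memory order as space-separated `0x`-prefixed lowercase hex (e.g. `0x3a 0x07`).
0xf6 0xcf

L4: bz op=0x19:5|imm=-10:11 ⇒ 0xcff6 ⇒ little f6 cf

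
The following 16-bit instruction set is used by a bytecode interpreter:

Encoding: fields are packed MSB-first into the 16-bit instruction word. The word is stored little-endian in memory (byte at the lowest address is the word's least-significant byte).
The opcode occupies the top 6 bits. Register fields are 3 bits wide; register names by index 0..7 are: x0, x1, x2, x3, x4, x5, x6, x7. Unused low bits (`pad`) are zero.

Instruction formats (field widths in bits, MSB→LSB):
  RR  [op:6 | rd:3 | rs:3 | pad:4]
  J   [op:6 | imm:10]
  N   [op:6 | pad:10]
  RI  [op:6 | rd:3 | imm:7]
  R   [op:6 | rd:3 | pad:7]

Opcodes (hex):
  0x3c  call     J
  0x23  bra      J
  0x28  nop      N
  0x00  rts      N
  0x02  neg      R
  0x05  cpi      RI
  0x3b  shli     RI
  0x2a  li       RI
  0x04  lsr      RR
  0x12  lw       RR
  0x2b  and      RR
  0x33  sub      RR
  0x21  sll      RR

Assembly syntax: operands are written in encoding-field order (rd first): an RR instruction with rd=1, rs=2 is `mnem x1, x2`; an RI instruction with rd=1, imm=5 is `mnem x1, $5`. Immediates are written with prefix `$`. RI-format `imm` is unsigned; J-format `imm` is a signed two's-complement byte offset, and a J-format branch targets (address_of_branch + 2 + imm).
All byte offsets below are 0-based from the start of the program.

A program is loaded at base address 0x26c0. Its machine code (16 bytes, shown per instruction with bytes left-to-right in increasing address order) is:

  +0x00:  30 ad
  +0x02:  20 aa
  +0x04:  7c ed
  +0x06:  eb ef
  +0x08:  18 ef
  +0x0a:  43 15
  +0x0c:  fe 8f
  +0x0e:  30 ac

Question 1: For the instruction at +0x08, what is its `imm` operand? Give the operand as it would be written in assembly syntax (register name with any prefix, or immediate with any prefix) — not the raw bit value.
$24

off 0x08: read 18 ef as little → 0xef18
  op=0xef18>>10=0x3b ⇒ shli (RI)
  [9:7] rd=6 = x6
  [6:0] imm=24 = $24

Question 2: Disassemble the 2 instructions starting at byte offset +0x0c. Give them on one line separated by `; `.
bra $-2; and x0, x3

+0x0c: fe 8f ⇒ word 0x8ffe (little)
  opcode bits[15:10]=0x23: bra/J
  imm: (w>>0)&0x3ff=0x3fe (s10→-2) → $-2
+0x0e: 30 ac ⇒ word 0xac30 (little)
  opcode bits[15:10]=0x2b: and/RR
  rd: (w>>7)&0x7=0x0 → x0
  rs: (w>>4)&0x7=0x3 → x3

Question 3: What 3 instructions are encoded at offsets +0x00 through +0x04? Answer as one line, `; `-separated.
and x2, x3; li x4, $32; shli x2, $124

+0x00: 30 ad ⇒ word 0xad30 (little)
  opcode bits[15:10]=0x2b: and/RR
  rd: (w>>7)&0x7=0x2 → x2
  rs: (w>>4)&0x7=0x3 → x3
+0x02: 20 aa ⇒ word 0xaa20 (little)
  opcode bits[15:10]=0x2a: li/RI
  rd: (w>>7)&0x7=0x4 → x4
  imm: (w>>0)&0x7f=0x20 → $32
+0x04: 7c ed ⇒ word 0xed7c (little)
  opcode bits[15:10]=0x3b: shli/RI
  rd: (w>>7)&0x7=0x2 → x2
  imm: (w>>0)&0x7f=0x7c → $124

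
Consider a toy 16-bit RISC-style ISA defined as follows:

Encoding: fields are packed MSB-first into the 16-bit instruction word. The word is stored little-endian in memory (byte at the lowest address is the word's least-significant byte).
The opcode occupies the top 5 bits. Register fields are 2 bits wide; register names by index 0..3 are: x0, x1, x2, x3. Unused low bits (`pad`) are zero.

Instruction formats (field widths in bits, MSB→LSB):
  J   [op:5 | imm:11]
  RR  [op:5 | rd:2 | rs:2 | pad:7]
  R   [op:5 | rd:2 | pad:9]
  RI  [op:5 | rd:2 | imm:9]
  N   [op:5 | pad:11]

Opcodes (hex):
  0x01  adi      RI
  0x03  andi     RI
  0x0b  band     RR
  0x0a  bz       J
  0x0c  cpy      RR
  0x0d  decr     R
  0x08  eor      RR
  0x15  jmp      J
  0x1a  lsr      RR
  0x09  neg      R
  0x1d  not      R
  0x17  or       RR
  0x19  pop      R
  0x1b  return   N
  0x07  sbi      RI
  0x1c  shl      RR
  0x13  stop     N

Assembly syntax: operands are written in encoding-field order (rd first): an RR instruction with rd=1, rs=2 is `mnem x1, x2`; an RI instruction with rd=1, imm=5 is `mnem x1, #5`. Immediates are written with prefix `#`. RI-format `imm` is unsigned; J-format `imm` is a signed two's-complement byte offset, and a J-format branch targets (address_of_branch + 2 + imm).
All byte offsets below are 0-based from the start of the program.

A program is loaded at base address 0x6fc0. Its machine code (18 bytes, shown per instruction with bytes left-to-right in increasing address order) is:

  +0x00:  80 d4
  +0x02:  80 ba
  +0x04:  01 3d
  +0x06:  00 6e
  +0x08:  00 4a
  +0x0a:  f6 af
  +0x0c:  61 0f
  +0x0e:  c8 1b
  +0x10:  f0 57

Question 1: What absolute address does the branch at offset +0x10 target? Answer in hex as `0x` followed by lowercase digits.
0x6fc2

+0x10: f0 57 ⇒ word 0x57f0 (little)
  top 5b → 0xa → bz [J]
  [10:0] imm=2032 (s11→-16) = #-16
  target = base 0x6fc0 + off 0x10 + 2 + imm -16 = 0x6fc2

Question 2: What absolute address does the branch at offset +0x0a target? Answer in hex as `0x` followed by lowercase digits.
0x6fc2

@+0a  little-endian(f6 af) = 0xaff6
  op=0xaff6>>11=0x15 ⇒ jmp (J)
  imm@[10:0]=0x7f6 (s11→-10) ⇒ #-10
  target = base 0x6fc0 + off 0x0a + 2 + imm -10 = 0x6fc2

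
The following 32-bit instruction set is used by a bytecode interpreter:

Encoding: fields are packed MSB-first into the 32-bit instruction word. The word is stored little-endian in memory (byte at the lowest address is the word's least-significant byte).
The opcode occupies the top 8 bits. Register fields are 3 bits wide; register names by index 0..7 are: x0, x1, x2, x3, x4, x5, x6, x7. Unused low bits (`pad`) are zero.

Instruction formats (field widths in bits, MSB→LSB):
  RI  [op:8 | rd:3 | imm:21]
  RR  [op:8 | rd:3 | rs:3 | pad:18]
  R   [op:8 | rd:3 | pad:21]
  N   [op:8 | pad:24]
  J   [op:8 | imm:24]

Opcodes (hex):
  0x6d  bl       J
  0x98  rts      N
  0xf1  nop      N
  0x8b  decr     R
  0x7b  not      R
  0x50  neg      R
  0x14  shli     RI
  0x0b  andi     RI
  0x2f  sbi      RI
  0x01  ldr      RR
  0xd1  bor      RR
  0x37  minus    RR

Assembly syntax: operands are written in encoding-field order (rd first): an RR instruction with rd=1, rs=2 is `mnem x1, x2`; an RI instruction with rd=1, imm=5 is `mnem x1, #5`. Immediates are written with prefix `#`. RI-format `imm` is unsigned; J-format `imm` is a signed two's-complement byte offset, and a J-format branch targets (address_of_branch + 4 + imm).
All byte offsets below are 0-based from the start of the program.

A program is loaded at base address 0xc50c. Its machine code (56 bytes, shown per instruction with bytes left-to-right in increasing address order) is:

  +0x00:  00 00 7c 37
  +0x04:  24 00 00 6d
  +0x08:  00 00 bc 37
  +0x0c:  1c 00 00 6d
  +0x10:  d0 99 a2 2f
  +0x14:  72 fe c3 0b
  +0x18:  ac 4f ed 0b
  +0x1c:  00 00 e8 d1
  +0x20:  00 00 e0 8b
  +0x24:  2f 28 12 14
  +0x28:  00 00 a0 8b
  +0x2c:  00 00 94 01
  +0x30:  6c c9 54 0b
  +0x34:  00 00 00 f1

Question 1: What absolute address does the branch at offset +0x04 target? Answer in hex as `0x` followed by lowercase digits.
0xc538

[04] 24 00 00 6d → 0x6d000024
  op=0x6d000024>>24=0x6d ⇒ bl (J)
  [23:0] imm=36 = #36
  target = base 0xc50c + off 0x04 + 4 + imm 36 = 0xc538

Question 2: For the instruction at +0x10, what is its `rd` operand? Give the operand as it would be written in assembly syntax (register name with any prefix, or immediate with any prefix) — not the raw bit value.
[10] d0 99 a2 2f → 0x2fa299d0
  opcode bits[31:24]=0x2f: sbi/RI
  rd: (w>>21)&0x7=0x5 → x5
  imm: (w>>0)&0x1fffff=0x299d0 → #170448

x5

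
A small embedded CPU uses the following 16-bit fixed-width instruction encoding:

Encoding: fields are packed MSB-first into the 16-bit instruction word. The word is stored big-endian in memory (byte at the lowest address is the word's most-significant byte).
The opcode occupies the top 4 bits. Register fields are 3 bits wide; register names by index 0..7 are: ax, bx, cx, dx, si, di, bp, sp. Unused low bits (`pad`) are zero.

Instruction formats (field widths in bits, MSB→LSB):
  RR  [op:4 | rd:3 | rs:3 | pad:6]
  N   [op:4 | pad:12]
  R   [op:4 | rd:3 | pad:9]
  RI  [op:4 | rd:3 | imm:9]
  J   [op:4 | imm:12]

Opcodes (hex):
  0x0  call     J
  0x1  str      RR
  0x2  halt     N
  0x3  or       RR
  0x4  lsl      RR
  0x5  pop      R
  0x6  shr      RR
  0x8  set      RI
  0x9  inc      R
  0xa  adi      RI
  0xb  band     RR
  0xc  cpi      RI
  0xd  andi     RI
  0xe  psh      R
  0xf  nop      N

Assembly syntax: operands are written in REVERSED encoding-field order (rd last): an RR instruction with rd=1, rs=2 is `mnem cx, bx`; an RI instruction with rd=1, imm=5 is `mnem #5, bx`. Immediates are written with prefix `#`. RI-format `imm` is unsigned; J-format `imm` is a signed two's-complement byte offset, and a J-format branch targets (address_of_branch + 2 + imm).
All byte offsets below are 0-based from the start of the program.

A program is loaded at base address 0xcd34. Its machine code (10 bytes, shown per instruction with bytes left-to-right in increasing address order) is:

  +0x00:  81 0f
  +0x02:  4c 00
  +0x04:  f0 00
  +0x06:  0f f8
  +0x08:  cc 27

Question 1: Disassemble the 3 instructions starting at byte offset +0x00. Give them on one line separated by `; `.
set #271, ax; lsl ax, bp; nop

[00] 81 0f → 0x810f
  top 4b → 0x8 → set [RI]
  rd@[11:9]=0x0 ⇒ ax
  imm@[8:0]=0x10f ⇒ #271
[02] 4c 00 → 0x4c00
  top 4b → 0x4 → lsl [RR]
  rd@[11:9]=0x6 ⇒ bp
  rs@[8:6]=0x0 ⇒ ax
[04] f0 00 → 0xf000
  top 4b → 0xf → nop [N]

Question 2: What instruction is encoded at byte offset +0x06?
call #-8

+0x06: 0f f8 ⇒ word 0x0ff8 (big)
  op=0x0ff8>>12=0x0 ⇒ call (J)
  imm@[11:0]=0xff8 (s12→-8) ⇒ #-8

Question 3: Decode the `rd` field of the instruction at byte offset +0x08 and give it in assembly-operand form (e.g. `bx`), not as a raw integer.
[08] cc 27 → 0xcc27
  op=0xcc27>>12=0xc ⇒ cpi (RI)
  rd: (w>>9)&0x7=0x6 → bp
  imm: (w>>0)&0x1ff=0x27 → #39

bp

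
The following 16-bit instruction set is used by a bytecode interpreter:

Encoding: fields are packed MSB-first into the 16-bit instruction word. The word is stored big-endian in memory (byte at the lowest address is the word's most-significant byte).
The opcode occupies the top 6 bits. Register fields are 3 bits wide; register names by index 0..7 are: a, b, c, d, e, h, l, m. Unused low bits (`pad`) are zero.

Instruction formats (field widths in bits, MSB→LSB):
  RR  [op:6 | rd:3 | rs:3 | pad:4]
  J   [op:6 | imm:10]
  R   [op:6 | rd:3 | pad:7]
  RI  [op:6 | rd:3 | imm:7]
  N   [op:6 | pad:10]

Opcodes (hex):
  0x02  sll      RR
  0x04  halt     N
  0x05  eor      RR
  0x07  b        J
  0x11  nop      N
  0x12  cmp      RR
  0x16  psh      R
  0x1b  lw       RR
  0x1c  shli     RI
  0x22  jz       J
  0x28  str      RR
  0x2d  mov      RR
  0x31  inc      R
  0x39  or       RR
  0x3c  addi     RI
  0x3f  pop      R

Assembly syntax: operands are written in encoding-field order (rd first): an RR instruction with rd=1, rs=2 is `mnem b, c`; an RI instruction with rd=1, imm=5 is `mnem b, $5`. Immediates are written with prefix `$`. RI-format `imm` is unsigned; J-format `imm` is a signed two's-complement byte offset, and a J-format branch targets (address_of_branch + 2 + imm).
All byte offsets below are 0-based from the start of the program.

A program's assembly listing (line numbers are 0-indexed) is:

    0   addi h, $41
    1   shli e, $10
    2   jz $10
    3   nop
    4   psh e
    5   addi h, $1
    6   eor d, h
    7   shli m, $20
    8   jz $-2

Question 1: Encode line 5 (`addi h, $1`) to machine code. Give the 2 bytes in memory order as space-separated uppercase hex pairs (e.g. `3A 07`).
L5: addi op=0x3c:6|rd=5:3|imm=1:7 ⇒ 0xf281 ⇒ big f2 81

F2 81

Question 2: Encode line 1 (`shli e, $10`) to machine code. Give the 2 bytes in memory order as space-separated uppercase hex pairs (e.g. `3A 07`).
72 0A

line 1 (shli): pack op=0x1c:6|rd=4:3|imm=10:7 = 0x720a; big→ 72 0a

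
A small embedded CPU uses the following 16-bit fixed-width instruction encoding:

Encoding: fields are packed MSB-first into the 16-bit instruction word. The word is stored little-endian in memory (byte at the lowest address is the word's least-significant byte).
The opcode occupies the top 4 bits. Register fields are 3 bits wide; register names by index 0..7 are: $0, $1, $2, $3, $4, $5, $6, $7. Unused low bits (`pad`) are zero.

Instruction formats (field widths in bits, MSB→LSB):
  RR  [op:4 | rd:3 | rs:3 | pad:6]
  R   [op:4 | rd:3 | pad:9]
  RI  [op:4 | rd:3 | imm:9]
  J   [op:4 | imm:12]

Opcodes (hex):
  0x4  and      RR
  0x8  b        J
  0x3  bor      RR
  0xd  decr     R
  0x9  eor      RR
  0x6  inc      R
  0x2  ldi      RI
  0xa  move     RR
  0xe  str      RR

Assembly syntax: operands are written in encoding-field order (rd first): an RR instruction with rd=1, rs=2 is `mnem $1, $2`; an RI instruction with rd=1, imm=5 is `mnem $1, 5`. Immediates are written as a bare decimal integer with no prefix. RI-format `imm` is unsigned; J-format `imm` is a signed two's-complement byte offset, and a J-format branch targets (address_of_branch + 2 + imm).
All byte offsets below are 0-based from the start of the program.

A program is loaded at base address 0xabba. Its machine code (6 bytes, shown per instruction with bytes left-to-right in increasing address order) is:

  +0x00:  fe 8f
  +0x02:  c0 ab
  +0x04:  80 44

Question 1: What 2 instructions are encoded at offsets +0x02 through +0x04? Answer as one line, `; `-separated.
[02] c0 ab → 0xabc0
  opcode bits[15:12]=0xa: move/RR
  rd@[11:9]=0x5 ⇒ $5
  rs@[8:6]=0x7 ⇒ $7
[04] 80 44 → 0x4480
  opcode bits[15:12]=0x4: and/RR
  rd@[11:9]=0x2 ⇒ $2
  rs@[8:6]=0x2 ⇒ $2

move $5, $7; and $2, $2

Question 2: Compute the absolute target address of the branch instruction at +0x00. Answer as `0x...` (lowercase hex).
0xabba

+0x00: fe 8f ⇒ word 0x8ffe (little)
  op=0x8ffe>>12=0x8 ⇒ b (J)
  [11:0] imm=4094 (s12→-2) = -2
  target = base 0xabba + off 0x00 + 2 + imm -2 = 0xabba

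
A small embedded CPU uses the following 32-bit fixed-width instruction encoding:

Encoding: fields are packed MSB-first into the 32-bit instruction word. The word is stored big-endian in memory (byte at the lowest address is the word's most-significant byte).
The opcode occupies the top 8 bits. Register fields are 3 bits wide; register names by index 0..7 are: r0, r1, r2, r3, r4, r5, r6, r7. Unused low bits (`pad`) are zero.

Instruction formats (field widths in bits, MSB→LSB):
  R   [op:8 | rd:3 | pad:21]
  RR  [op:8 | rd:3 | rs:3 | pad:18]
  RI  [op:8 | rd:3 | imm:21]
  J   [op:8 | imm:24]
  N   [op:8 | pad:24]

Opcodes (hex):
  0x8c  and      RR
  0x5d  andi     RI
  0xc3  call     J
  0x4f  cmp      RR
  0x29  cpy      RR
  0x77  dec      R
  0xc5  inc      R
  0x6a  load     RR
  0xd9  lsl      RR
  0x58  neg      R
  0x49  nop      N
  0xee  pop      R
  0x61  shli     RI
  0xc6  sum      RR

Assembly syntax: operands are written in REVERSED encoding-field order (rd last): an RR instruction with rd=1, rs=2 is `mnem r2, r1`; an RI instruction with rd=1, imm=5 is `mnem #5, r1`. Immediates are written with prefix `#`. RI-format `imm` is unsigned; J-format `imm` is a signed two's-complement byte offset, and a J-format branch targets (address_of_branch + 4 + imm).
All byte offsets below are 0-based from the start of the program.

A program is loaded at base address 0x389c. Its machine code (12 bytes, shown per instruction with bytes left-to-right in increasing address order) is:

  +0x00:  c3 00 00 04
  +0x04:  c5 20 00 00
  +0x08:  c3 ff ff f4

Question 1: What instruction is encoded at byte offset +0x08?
@+08  big-endian(c3 ff ff f4) = 0xc3fffff4
  op=0xc3fffff4>>24=0xc3 ⇒ call (J)
  imm: (w>>0)&0xffffff=0xfffff4 (s24→-12) → #-12

call #-12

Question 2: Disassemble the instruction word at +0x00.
@+00  big-endian(c3 00 00 04) = 0xc3000004
  opcode bits[31:24]=0xc3: call/J
  imm@[23:0]=0x4 ⇒ #4

call #4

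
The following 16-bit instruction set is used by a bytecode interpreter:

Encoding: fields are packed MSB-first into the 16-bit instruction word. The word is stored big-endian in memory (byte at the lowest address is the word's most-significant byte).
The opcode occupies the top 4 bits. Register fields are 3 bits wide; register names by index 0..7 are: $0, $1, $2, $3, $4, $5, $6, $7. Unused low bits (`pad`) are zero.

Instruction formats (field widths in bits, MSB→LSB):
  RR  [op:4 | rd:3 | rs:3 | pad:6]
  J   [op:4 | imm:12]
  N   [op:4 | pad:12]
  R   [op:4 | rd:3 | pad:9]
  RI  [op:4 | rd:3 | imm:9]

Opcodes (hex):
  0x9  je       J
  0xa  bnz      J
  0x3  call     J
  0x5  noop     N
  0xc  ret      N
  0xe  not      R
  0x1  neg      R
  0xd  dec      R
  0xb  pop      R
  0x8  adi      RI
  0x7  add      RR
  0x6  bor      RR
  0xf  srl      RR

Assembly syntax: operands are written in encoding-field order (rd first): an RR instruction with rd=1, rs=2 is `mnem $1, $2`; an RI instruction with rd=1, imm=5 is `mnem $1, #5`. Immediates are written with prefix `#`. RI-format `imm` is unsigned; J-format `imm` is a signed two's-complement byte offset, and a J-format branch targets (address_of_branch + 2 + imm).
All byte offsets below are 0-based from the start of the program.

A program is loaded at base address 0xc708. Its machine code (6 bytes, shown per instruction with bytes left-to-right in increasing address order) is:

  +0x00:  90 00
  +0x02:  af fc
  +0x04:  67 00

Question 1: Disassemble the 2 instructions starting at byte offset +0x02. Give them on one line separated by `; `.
+0x02: af fc ⇒ word 0xaffc (big)
  top 4b → 0xa → bnz [J]
  [11:0] imm=4092 (s12→-4) = #-4
+0x04: 67 00 ⇒ word 0x6700 (big)
  top 4b → 0x6 → bor [RR]
  [11:9] rd=3 = $3
  [8:6] rs=4 = $4

bnz #-4; bor $3, $4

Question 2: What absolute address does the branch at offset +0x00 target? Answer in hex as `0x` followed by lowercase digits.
0xc70a

+0x00: 90 00 ⇒ word 0x9000 (big)
  opcode bits[15:12]=0x9: je/J
  imm@[11:0]=0x0 ⇒ #0
  target = base 0xc708 + off 0x00 + 2 + imm 0 = 0xc70a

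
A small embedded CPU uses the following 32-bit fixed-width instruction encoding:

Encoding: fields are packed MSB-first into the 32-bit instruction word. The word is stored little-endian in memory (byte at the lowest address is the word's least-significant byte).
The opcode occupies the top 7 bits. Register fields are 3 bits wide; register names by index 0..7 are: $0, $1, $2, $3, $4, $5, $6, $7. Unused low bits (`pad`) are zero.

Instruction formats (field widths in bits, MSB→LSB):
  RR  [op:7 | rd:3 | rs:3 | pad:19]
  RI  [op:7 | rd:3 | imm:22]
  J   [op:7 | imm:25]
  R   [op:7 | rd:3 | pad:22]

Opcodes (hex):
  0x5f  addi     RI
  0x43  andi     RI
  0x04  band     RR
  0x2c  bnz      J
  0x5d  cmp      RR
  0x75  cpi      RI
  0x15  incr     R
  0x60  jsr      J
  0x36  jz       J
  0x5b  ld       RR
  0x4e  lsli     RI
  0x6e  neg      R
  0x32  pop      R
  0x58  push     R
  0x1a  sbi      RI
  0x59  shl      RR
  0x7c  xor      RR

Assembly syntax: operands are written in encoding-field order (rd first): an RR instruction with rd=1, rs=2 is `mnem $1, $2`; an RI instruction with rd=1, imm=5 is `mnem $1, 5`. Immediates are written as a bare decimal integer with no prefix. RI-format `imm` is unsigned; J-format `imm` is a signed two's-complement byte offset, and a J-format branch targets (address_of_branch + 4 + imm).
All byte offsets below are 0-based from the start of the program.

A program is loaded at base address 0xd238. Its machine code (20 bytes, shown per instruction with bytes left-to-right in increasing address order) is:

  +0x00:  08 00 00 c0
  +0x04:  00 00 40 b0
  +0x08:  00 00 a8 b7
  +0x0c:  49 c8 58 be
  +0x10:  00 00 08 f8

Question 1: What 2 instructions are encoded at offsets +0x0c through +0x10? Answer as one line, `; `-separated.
addi $1, 1624137; xor $0, $1

off 0x0c: read 49 c8 58 be as little → 0xbe58c849
  opcode bits[31:25]=0x5f: addi/RI
  rd: (w>>22)&0x7=0x1 → $1
  imm: (w>>0)&0x3fffff=0x18c849 → 1624137
off 0x10: read 00 00 08 f8 as little → 0xf8080000
  opcode bits[31:25]=0x7c: xor/RR
  rd: (w>>22)&0x7=0x0 → $0
  rs: (w>>19)&0x7=0x1 → $1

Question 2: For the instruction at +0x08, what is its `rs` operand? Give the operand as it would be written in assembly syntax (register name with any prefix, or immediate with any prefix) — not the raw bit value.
$5

off 0x08: read 00 00 a8 b7 as little → 0xb7a80000
  op=0xb7a80000>>25=0x5b ⇒ ld (RR)
  [24:22] rd=6 = $6
  [21:19] rs=5 = $5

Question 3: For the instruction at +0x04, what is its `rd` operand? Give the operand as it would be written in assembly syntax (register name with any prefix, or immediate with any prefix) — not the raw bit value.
$1

off 0x04: read 00 00 40 b0 as little → 0xb0400000
  op=0xb0400000>>25=0x58 ⇒ push (R)
  rd: (w>>22)&0x7=0x1 → $1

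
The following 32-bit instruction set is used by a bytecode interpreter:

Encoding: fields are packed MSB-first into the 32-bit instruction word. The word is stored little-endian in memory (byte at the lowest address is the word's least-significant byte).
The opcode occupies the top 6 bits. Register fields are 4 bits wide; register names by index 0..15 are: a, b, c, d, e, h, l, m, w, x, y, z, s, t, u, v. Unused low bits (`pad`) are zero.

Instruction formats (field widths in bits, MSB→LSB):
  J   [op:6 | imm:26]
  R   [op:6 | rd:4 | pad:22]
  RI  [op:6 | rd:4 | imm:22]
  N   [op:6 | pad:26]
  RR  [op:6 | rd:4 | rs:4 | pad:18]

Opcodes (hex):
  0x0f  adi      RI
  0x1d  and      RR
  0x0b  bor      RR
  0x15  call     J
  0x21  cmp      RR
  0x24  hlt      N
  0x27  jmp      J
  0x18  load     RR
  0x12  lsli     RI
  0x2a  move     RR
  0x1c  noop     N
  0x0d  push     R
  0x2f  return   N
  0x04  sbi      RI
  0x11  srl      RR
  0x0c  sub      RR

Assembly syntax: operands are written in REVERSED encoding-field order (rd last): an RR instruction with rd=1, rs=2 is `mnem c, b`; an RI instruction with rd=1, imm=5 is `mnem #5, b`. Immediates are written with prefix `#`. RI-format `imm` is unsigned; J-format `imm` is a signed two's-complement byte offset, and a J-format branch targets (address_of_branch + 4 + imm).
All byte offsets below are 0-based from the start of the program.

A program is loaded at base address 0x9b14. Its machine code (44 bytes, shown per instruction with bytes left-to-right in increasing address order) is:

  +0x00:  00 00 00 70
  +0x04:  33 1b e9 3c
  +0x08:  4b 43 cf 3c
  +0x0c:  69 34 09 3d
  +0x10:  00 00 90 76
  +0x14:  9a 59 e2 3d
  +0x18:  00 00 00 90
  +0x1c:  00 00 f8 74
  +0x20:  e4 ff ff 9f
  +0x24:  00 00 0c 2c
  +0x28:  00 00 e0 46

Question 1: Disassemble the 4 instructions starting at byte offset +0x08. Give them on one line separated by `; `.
@+08  little-endian(4b 43 cf 3c) = 0x3ccf434b
  top 6b → 0xf → adi [RI]
  [25:22] rd=3 = d
  [21:0] imm=1000267 = #1000267
@+0c  little-endian(69 34 09 3d) = 0x3d093469
  top 6b → 0xf → adi [RI]
  [25:22] rd=4 = e
  [21:0] imm=603241 = #603241
@+10  little-endian(00 00 90 76) = 0x76900000
  top 6b → 0x1d → and [RR]
  [25:22] rd=10 = y
  [21:18] rs=4 = e
@+14  little-endian(9a 59 e2 3d) = 0x3de2599a
  top 6b → 0xf → adi [RI]
  [25:22] rd=7 = m
  [21:0] imm=2251162 = #2251162

adi #1000267, d; adi #603241, e; and e, y; adi #2251162, m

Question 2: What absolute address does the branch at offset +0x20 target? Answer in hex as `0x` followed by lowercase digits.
0x9b1c

+0x20: e4 ff ff 9f ⇒ word 0x9fffffe4 (little)
  opcode bits[31:26]=0x27: jmp/J
  [25:0] imm=67108836 (s26→-28) = #-28
  target = base 0x9b14 + off 0x20 + 4 + imm -28 = 0x9b1c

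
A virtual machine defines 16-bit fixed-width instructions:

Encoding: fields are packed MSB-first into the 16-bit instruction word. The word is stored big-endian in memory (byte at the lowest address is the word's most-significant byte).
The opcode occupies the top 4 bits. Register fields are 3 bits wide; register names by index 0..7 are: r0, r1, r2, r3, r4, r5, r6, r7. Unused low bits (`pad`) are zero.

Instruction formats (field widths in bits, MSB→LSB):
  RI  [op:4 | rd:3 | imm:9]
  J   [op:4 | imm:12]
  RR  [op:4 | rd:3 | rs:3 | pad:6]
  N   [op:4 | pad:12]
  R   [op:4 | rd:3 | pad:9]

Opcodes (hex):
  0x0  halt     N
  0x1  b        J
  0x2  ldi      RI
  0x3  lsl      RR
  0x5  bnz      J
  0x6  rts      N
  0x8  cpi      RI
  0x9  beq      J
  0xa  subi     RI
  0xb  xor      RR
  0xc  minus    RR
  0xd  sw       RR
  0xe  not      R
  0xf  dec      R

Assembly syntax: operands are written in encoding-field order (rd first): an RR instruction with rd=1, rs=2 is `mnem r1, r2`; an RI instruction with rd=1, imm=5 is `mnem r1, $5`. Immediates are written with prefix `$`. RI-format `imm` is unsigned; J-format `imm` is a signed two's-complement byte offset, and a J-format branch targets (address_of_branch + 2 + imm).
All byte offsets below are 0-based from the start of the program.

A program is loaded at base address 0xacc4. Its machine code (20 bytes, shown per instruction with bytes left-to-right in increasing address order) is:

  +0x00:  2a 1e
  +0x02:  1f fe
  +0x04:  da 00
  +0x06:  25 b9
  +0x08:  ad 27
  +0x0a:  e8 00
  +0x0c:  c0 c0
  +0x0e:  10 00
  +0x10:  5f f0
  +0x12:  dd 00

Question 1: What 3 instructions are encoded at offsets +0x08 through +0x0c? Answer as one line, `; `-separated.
subi r6, $295; not r4; minus r0, r3

+0x08: ad 27 ⇒ word 0xad27 (big)
  op=0xad27>>12=0xa ⇒ subi (RI)
  rd@[11:9]=0x6 ⇒ r6
  imm@[8:0]=0x127 ⇒ $295
+0x0a: e8 00 ⇒ word 0xe800 (big)
  op=0xe800>>12=0xe ⇒ not (R)
  rd@[11:9]=0x4 ⇒ r4
+0x0c: c0 c0 ⇒ word 0xc0c0 (big)
  op=0xc0c0>>12=0xc ⇒ minus (RR)
  rd@[11:9]=0x0 ⇒ r0
  rs@[8:6]=0x3 ⇒ r3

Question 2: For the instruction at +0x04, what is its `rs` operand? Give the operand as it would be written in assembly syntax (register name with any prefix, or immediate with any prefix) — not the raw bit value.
r0

+0x04: da 00 ⇒ word 0xda00 (big)
  top 4b → 0xd → sw [RR]
  [11:9] rd=5 = r5
  [8:6] rs=0 = r0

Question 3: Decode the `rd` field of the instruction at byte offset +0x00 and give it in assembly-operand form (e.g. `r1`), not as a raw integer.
r5

+0x00: 2a 1e ⇒ word 0x2a1e (big)
  op=0x2a1e>>12=0x2 ⇒ ldi (RI)
  [11:9] rd=5 = r5
  [8:0] imm=30 = $30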